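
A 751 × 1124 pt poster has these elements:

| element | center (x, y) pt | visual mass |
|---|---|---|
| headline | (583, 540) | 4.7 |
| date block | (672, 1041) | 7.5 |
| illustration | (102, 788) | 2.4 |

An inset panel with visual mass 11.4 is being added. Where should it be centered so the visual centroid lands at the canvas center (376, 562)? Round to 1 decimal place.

(153.6, 208.4)

New total weight: (4.7 + 7.5 + 2.4) + 11.4 = 26.0.
x: target moment 26.0×376 = 9776.0; current 4.7·583 + 7.5·672 + 2.4·102 = 8024.9; the inset panel supplies 1751.1, so x = 1751.1/11.4 ≈ 153.61.
y: target moment 26.0×562 = 14612.0; current 4.7·540 + 7.5·1041 + 2.4·788 = 12236.7; the inset panel supplies 2375.3, so y = 2375.3/11.4 ≈ 208.36.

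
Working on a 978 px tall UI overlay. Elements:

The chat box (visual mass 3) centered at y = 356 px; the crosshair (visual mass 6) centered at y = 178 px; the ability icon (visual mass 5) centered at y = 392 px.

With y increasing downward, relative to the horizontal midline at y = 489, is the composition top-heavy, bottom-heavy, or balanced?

Σw = 3 + 6 + 5 = 14.
y-moment: 3·356 + 6·178 + 5·392 = 4096; centroid 4096/14 ≈ 292.57.
292.6 lies above (smaller y than) the midline 489, so the layout is top-heavy.

top-heavy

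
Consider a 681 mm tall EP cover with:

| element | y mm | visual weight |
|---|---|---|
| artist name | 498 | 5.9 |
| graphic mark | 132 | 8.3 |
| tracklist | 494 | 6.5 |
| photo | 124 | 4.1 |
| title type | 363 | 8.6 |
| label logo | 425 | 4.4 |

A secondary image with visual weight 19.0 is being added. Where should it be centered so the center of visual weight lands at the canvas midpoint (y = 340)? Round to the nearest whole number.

After adding the secondary image, total weight = 5.9 + 8.3 + 6.5 + 4.1 + 8.6 + 4.4 + 19.0 = 56.8.
y: need Σw·y = 56.8·340 = 19312.0. Existing = 5.9·498 + 8.3·132 + 6.5·494 + 4.1·124 + 8.6·363 + 4.4·425 = 12745.0. Remainder 6567.0 / 19.0 ≈ 345.63.

y ≈ 346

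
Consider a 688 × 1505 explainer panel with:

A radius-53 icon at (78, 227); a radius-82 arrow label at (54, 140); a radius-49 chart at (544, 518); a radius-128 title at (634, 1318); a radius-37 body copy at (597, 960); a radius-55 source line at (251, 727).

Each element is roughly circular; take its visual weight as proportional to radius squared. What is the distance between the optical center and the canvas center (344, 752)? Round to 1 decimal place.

Weights ∝ r²: icon 53² = 2809, arrow label 82² = 6724, chart 49² = 2401, title 128² = 16384, body copy 37² = 1369, source line 55² = 3025; Σw = 32712.
Σw·x = 2809·78 + 6724·54 + 2401·544 + 16384·634 + 1369·597 + 3025·251 = 13852366, so x̄ = 13852366/32712 ≈ 423.46.
Σw·y = 2809·227 + 6724·140 + 2401·518 + 16384·1318 + 1369·960 + 3025·727 = 27930248, so ȳ = 27930248/32712 ≈ 853.82.
Offset from (344, 752): Δx ≈ 79.46, Δy ≈ 101.82; distance = √(Δx² + Δy²) ≈ 129.16.

≈ 129.2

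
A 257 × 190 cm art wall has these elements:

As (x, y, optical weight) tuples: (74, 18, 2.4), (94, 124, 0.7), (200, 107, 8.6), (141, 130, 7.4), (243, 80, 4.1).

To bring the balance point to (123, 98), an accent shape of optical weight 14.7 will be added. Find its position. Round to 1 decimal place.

New total weight: (2.4 + 0.7 + 8.6 + 7.4 + 4.1) + 14.7 = 37.9.
x: target moment 37.9×123 = 4661.7; current 2.4·74 + 0.7·94 + 8.6·200 + 7.4·141 + 4.1·243 = 4003.1; the accent shape supplies 658.6, so x = 658.6/14.7 ≈ 44.80.
y: target moment 37.9×98 = 3714.2; current 2.4·18 + 0.7·124 + 8.6·107 + 7.4·130 + 4.1·80 = 2340.2; the accent shape supplies 1374.0, so y = 1374.0/14.7 ≈ 93.47.

(44.8, 93.5)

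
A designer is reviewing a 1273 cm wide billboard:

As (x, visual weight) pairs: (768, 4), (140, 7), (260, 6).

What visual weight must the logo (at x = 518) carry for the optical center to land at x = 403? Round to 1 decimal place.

w ≈ 10.8

Fixed elements: Σw = 4 + 7 + 6 = 17, Σw·x = 4·768 + 7·140 + 6·260 = 5612.
Set Σw·x/Σw = 403: (5612 + 518w) = 403·(17 + w).
So w = (403·17 − 5612)/(518 − 403) = 1239/115 ≈ 10.77.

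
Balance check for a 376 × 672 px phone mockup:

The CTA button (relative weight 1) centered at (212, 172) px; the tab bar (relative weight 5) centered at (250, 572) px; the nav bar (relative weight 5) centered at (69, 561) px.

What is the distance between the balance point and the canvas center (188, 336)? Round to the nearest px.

Total weight = 1 + 5 + 5 = 11.
x-moment: 1·212 + 5·250 + 5·69 = 1807; centroid 1807/11 ≈ 164.27.
y-moment: 1·172 + 5·572 + 5·561 = 5837; centroid 5837/11 ≈ 530.64.
Offset from (188, 336): Δx ≈ -23.73, Δy ≈ 194.64; distance = √(Δx² + Δy²) ≈ 196.08.

≈ 196 px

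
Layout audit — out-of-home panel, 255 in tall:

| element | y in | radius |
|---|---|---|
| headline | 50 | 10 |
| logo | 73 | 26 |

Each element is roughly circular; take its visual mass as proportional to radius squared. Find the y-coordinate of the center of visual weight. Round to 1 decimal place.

y ≈ 70.0

r² weights: headline 10² = 100, logo 26² = 676. Total = 776.
y: (100·50 + 676·73) / 776 = 54348 / 776 ≈ 70.04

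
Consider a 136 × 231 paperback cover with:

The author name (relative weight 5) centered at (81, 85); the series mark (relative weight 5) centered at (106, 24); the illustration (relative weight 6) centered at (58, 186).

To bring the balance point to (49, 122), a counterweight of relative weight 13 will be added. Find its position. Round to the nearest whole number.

With the counterweight, Σw becomes 5 + 5 + 6 + 13 = 29.
Along x: (1283 + 13·x) / 29 = 49 (existing moment 5·81 + 5·106 + 6·58 = 1283) ⇒ x = (1421 − 1283) / 13 ≈ 10.62.
Along y: (1661 + 13·y) / 29 = 122 (existing moment 5·85 + 5·24 + 6·186 = 1661) ⇒ y = (3538 − 1661) / 13 ≈ 144.38.

(11, 144)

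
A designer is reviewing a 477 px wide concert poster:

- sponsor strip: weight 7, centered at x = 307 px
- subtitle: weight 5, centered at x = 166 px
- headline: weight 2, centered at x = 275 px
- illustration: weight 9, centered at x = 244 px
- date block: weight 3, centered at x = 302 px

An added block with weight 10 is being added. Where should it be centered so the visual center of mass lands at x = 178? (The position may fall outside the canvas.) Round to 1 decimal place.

After adding the added block, total weight = 7 + 5 + 2 + 9 + 3 + 10 = 36.
Along x: (6631 + 10·x) / 36 = 178 (existing moment 7·307 + 5·166 + 2·275 + 9·244 + 3·302 = 6631) ⇒ x = (6408 − 6631) / 10 ≈ -22.30.

x ≈ -22.3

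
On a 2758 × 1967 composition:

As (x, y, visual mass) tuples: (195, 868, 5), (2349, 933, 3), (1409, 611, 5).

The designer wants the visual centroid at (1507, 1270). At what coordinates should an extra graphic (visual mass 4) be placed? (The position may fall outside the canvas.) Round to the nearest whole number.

(2638, 2849)

With the extra graphic, Σw becomes 5 + 3 + 5 + 4 = 17.
x: need Σw·x = 17·1507 = 25619. Existing = 5·195 + 3·2349 + 5·1409 = 15067. Remainder 10552 / 4 ≈ 2638.00.
y: need Σw·y = 17·1270 = 21590. Existing = 5·868 + 3·933 + 5·611 = 10194. Remainder 11396 / 4 ≈ 2849.00.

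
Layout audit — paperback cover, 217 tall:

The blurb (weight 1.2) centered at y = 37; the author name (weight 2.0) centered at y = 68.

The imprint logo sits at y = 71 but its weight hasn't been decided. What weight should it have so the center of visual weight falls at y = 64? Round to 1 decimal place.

w ≈ 3.5

Fixed elements: Σw = 1.2 + 2.0 = 3.2, Σw·y = 1.2·37 + 2.0·68 = 180.4.
For the centroid to hit 64: (180.4 + w·71) / (3.2 + w) = 64.
Solving: w = (64·3.2 − 180.4) / (71 − 64) = 24.4 / 7 ≈ 3.49.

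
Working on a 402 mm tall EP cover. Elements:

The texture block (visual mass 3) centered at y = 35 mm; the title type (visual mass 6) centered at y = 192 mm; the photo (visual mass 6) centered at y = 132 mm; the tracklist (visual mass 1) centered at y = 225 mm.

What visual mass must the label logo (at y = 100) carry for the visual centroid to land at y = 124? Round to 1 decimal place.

Fixed elements: Σw = 3 + 6 + 6 + 1 = 16, Σw·y = 3·35 + 6·192 + 6·132 + 1·225 = 2274.
Balance at y = 124 requires (2274 + w·100) / (16 + w) = 124.
Solving: w = (124·16 − 2274) / (100 − 124) = -290 / -24 ≈ 12.08.

w ≈ 12.1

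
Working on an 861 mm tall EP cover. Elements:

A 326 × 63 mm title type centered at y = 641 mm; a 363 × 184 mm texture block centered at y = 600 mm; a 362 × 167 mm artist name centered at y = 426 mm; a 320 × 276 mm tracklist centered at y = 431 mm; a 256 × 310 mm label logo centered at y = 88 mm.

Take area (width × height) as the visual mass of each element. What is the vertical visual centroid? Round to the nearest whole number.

Areas → weights: title type 326·63 = 20538, texture block 363·184 = 66792, artist name 362·167 = 60454, tracklist 320·276 = 88320, label logo 256·310 = 79360; Σw = 315464.
y: (20538·641 + 66792·600 + 60454·426 + 88320·431 + 79360·88) / 315464 = 124043062 / 315464 ≈ 393.21

y ≈ 393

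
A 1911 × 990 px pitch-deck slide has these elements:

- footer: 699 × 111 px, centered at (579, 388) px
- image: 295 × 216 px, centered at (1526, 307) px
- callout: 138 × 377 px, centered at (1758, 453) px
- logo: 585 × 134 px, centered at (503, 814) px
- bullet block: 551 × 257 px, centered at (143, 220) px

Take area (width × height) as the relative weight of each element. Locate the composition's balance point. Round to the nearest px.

Areas: footer 699·111 = 77589, image 295·216 = 63720, callout 138·377 = 52026, logo 585·134 = 78390, bullet block 551·257 = 141607. Total weight = 413332.
x-moment: 77589·579 + 63720·1526 + 52026·1758 + 78390·503 + 141607·143 = 293302430; centroid 293302430/413332 ≈ 709.60.
y-moment: 77589·388 + 63720·307 + 52026·453 + 78390·814 + 141607·220 = 168197350; centroid 168197350/413332 ≈ 406.93.

(710, 407)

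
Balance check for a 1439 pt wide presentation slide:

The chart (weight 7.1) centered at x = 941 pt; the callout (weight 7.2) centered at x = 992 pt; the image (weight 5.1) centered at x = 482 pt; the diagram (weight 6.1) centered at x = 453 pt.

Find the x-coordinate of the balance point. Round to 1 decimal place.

Σw = 7.1 + 7.2 + 5.1 + 6.1 = 25.5.
x-moment: 7.1·941 + 7.2·992 + 5.1·482 + 6.1·453 = 19045.0; centroid 19045.0/25.5 ≈ 746.86.

x ≈ 746.9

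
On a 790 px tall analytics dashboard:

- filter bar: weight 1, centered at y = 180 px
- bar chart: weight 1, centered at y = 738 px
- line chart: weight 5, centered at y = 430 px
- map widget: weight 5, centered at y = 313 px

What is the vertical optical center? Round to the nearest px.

Weights sum to 1 + 1 + 5 + 5 = 12.
y-moment: 1·180 + 1·738 + 5·430 + 5·313 = 4633; centroid 4633/12 ≈ 386.08.

y ≈ 386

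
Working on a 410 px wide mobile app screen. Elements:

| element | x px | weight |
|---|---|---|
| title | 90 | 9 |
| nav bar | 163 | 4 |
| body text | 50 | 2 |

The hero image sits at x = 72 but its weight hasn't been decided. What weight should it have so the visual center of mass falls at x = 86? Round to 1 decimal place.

Fixed elements: Σw = 9 + 4 + 2 = 15, Σw·x = 9·90 + 4·163 + 2·50 = 1562.
For the centroid to hit 86: (1562 + w·72) / (15 + w) = 86.
Rearranging, w·(72 − 86) = 86·15 − 1562 = -272, so w ≈ -272/-14 = 19.43.

w ≈ 19.4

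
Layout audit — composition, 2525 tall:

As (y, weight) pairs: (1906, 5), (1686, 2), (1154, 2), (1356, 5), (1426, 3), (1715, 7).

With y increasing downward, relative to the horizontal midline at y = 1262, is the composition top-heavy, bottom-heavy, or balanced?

bottom-heavy

Σw = 5 + 2 + 2 + 5 + 3 + 7 = 24.
Σw·y = 5·1906 + 2·1686 + 2·1154 + 5·1356 + 3·1426 + 7·1715 = 38273, so ȳ = 38273/24 ≈ 1594.71.
1594.7 lies below (larger y than) the midline 1262, so the layout is bottom-heavy.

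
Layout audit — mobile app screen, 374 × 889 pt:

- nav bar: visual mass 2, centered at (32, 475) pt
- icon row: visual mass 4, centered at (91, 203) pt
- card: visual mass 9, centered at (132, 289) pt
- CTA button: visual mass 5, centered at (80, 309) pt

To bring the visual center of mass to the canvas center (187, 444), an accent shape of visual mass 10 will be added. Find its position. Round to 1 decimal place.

With the accent shape, Σw becomes 2 + 4 + 9 + 5 + 10 = 30.
x: need Σw·x = 30·187 = 5610. Existing = 2·32 + 4·91 + 9·132 + 5·80 = 2016. Remainder 3594 / 10 ≈ 359.40.
y: need Σw·y = 30·444 = 13320. Existing = 2·475 + 4·203 + 9·289 + 5·309 = 5908. Remainder 7412 / 10 ≈ 741.20.

(359.4, 741.2)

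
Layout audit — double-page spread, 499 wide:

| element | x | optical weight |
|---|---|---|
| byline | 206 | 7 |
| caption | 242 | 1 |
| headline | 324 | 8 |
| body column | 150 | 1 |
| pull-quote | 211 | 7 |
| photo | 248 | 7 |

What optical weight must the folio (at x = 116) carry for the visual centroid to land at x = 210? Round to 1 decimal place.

Known weights sum to 7 + 1 + 8 + 1 + 7 + 7 = 31; their moment is 7·206 + 1·242 + 8·324 + 1·150 + 7·211 + 7·248 = 7639.
Balance at x = 210 requires (7639 + w·116) / (31 + w) = 210.
Rearranging, w·(116 − 210) = 210·31 − 7639 = -1129, so w ≈ -1129/-94 = 12.01.

w ≈ 12.0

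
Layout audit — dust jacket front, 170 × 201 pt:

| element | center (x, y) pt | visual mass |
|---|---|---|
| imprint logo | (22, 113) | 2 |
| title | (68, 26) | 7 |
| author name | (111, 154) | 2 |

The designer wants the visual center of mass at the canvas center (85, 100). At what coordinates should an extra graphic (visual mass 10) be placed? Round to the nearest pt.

(104, 138)

With the extra graphic, Σw becomes 2 + 7 + 2 + 10 = 21.
x: target moment 21×85 = 1785; current 2·22 + 7·68 + 2·111 = 742; the extra graphic supplies 1043, so x = 1043/10 ≈ 104.30.
y: target moment 21×100 = 2100; current 2·113 + 7·26 + 2·154 = 716; the extra graphic supplies 1384, so y = 1384/10 ≈ 138.40.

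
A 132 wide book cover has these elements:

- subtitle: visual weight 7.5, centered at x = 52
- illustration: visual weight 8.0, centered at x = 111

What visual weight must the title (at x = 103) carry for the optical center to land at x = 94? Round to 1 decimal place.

Existing Σw = 15.5 (7.5 + 8.0); existing moment 7.5·52 + 8.0·111 = 1278.0.
For the centroid to hit 94: (1278.0 + w·103) / (15.5 + w) = 94.
Rearranging, w·(103 − 94) = 94·15.5 − 1278.0 = 179.0, so w ≈ 179.0/9 = 19.89.

w ≈ 19.9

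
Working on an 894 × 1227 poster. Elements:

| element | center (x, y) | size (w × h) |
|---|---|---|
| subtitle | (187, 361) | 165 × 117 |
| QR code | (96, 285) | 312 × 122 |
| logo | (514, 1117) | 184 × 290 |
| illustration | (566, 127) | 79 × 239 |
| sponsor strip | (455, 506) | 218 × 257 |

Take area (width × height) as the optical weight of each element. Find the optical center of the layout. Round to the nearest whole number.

Areas: subtitle 165·117 = 19305, QR code 312·122 = 38064, logo 184·290 = 53360, illustration 79·239 = 18881, sponsor strip 218·257 = 56026. Total weight = 185636.
x-moment: 19305·187 + 38064·96 + 53360·514 + 18881·566 + 56026·455 = 70869695; centroid 70869695/185636 ≈ 381.77.
y-moment: 19305·361 + 38064·285 + 53360·1117 + 18881·127 + 56026·506 = 108167508; centroid 108167508/185636 ≈ 582.69.

(382, 583)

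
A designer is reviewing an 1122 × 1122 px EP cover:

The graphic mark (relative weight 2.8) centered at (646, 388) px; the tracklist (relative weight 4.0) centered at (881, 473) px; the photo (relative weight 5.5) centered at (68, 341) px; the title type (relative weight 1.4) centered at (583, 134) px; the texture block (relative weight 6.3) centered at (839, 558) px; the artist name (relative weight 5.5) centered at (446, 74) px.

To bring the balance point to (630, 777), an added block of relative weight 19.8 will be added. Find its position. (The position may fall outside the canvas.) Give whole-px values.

New total weight: (2.8 + 4.0 + 5.5 + 1.4 + 6.3 + 5.5) + 19.8 = 45.3.
x: target moment 45.3×630 = 28539.0; current 2.8·646 + 4.0·881 + 5.5·68 + 1.4·583 + 6.3·839 + 5.5·446 = 14261.7; the added block supplies 14277.3, so x = 14277.3/19.8 ≈ 721.08.
y: target moment 45.3×777 = 35198.1; current 2.8·388 + 4.0·473 + 5.5·341 + 1.4·134 + 6.3·558 + 5.5·74 = 8963.9; the added block supplies 26234.2, so y = 26234.2/19.8 ≈ 1324.96.

(721, 1325)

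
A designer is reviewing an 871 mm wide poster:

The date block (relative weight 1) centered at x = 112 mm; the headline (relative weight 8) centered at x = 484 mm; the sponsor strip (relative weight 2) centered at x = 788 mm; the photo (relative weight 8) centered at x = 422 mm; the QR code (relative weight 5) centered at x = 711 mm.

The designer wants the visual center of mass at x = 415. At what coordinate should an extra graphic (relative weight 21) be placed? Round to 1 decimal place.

x ≈ 294.5

With the extra graphic, Σw becomes 1 + 8 + 2 + 8 + 5 + 21 = 45.
Along x: (12491 + 21·x) / 45 = 415 (existing moment 1·112 + 8·484 + 2·788 + 8·422 + 5·711 = 12491) ⇒ x = (18675 − 12491) / 21 ≈ 294.48.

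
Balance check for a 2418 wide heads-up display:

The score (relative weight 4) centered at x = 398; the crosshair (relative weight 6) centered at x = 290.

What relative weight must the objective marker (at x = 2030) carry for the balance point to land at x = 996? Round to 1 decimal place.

Known weights sum to 4 + 6 = 10; their moment is 4·398 + 6·290 = 3332.
For the centroid to hit 996: (3332 + w·2030) / (10 + w) = 996.
Rearranging, w·(2030 − 996) = 996·10 − 3332 = 6628, so w ≈ 6628/1034 = 6.41.

w ≈ 6.4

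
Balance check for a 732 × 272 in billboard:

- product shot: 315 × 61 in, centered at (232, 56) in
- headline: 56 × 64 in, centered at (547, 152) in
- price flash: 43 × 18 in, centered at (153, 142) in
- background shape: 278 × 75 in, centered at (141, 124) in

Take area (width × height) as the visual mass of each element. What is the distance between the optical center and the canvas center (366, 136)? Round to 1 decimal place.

Areas → weights: product shot 315·61 = 19215, headline 56·64 = 3584, price flash 43·18 = 774, background shape 278·75 = 20850; Σw = 44423.
x-moment: 19215·232 + 3584·547 + 774·153 + 20850·141 = 9476600; centroid 9476600/44423 ≈ 213.33.
y-moment: 19215·56 + 3584·152 + 774·142 + 20850·124 = 4316116; centroid 4316116/44423 ≈ 97.16.
From (366, 136): dx = -152.67, dy = -38.84, so the distance is √(dx²+dy²) ≈ 157.54.

≈ 157.5 in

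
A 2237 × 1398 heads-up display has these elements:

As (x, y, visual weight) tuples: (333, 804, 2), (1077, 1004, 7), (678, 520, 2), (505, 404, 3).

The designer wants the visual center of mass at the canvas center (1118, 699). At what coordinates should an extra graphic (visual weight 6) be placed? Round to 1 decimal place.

(1880.7, 515.3)

After adding the extra graphic, total weight = 2 + 7 + 2 + 3 + 6 = 20.
x: target moment 20×1118 = 22360; current 2·333 + 7·1077 + 2·678 + 3·505 = 11076; the extra graphic supplies 11284, so x = 11284/6 ≈ 1880.67.
y: target moment 20×699 = 13980; current 2·804 + 7·1004 + 2·520 + 3·404 = 10888; the extra graphic supplies 3092, so y = 3092/6 ≈ 515.33.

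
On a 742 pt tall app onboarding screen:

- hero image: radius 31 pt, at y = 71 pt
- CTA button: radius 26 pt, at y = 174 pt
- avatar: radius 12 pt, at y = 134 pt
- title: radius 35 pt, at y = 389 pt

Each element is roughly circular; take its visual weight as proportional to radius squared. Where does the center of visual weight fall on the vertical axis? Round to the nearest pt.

y ≈ 227

r² weights: hero image 31² = 961, CTA button 26² = 676, avatar 12² = 144, title 35² = 1225. Total = 3006.
y-moment: 961·71 + 676·174 + 144·134 + 1225·389 = 681676; centroid 681676/3006 ≈ 226.77.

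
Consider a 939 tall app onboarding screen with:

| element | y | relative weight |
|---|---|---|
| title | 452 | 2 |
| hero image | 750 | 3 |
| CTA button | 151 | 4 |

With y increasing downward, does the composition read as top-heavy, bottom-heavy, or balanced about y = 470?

top-heavy

Total weight = 2 + 3 + 4 = 9.
y: (2·452 + 3·750 + 4·151) / 9 = 3758 / 9 ≈ 417.56
Since 417.6 is above (smaller y than) 470, the composition reads top-heavy.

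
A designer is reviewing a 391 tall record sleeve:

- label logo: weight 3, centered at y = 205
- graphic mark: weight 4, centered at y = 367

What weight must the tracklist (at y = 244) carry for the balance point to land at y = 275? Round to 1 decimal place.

Fixed elements: Σw = 3 + 4 = 7, Σw·y = 3·205 + 4·367 = 2083.
Balance at y = 275 requires (2083 + w·244) / (7 + w) = 275.
So w = (275·7 − 2083)/(244 − 275) = -158/-31 ≈ 5.10.

w ≈ 5.1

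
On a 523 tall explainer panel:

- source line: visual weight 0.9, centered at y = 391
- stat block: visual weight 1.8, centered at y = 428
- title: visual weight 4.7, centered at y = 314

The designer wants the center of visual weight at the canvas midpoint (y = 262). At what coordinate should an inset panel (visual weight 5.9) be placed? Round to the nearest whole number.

y ≈ 150

With the inset panel, Σw becomes 0.9 + 1.8 + 4.7 + 5.9 = 13.3.
y: need Σw·y = 13.3·262 = 3484.6. Existing = 0.9·391 + 1.8·428 + 4.7·314 = 2598.1. Remainder 886.5 / 5.9 ≈ 150.25.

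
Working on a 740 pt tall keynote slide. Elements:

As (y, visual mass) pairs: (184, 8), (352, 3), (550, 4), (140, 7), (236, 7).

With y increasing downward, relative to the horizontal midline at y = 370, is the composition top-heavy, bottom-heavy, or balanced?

Σw = 8 + 3 + 4 + 7 + 7 = 29.
y-moment: 8·184 + 3·352 + 4·550 + 7·140 + 7·236 = 7360; centroid 7360/29 ≈ 253.79.
253.8 vs midline 370 → top-heavy.

top-heavy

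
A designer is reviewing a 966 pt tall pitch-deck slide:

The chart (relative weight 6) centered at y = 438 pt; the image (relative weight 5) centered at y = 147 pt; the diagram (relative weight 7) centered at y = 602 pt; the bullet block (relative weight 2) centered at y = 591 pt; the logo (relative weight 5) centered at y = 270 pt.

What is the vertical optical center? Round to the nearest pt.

y ≈ 404

Total weight = 6 + 5 + 7 + 2 + 5 = 25.
y: (6·438 + 5·147 + 7·602 + 2·591 + 5·270) / 25 = 10109 / 25 ≈ 404.36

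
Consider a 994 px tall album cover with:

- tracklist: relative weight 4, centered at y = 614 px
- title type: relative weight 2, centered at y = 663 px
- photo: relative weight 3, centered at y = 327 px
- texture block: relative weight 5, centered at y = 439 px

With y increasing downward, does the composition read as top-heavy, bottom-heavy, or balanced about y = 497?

balanced

Total weight = 4 + 2 + 3 + 5 = 14.
Σw·y = 4·614 + 2·663 + 3·327 + 5·439 = 6958, so ȳ = 6958/14 ≈ 497.00.
That equals the midline 497 — balanced.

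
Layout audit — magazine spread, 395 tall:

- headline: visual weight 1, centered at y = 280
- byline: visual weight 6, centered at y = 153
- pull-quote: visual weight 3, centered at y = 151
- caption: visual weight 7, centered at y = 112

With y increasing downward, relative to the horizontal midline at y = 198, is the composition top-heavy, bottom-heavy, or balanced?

Weights sum to 1 + 6 + 3 + 7 = 17.
y: (1·280 + 6·153 + 3·151 + 7·112) / 17 = 2435 / 17 ≈ 143.24
Since 143.2 is above (smaller y than) 198, the composition reads top-heavy.

top-heavy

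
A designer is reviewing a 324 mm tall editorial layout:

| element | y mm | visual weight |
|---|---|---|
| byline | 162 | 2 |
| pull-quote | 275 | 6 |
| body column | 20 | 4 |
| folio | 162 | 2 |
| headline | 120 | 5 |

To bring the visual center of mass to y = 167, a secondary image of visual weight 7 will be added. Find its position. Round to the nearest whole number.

After adding the secondary image, total weight = 2 + 6 + 4 + 2 + 5 + 7 = 26.
y: need Σw·y = 26·167 = 4342. Existing = 2·162 + 6·275 + 4·20 + 2·162 + 5·120 = 2978. Remainder 1364 / 7 ≈ 194.86.

y ≈ 195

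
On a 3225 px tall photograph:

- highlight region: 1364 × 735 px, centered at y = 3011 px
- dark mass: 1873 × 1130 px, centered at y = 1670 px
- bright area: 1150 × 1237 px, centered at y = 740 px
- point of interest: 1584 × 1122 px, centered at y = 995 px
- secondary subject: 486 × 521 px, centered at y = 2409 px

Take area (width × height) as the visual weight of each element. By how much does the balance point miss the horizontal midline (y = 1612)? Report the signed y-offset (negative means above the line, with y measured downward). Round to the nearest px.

Areas → weights: highlight region 1364·735 = 1002540, dark mass 1873·1130 = 2116490, bright area 1150·1237 = 1422550, point of interest 1584·1122 = 1777248, secondary subject 486·521 = 253206; Σw = 6572034.
y-moment: 1002540·3011 + 2116490·1670 + 1422550·740 + 1777248·995 + 253206·2409 = 9984208254; centroid 9984208254/6572034 ≈ 1519.20.
Offset from y = 1612: 1519.20 − 1612 ≈ -92.80.

≈ -93 px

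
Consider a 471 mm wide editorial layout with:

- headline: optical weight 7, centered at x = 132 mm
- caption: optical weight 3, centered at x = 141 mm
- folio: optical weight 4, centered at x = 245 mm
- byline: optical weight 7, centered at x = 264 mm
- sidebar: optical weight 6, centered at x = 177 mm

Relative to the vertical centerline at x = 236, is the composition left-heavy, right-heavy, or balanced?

left-heavy

Weights sum to 7 + 3 + 4 + 7 + 6 = 27.
Σw·x = 7·132 + 3·141 + 4·245 + 7·264 + 6·177 = 5237, so x̄ = 5237/27 ≈ 193.96.
Since 194.0 is left of 236, the composition reads left-heavy.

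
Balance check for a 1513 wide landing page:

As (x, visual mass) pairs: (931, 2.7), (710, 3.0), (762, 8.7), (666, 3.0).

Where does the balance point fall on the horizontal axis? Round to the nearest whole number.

Total weight = 2.7 + 3.0 + 8.7 + 3.0 = 17.4.
x: (2.7·931 + 3.0·710 + 8.7·762 + 3.0·666) / 17.4 = 13271.1 / 17.4 ≈ 762.71

x ≈ 763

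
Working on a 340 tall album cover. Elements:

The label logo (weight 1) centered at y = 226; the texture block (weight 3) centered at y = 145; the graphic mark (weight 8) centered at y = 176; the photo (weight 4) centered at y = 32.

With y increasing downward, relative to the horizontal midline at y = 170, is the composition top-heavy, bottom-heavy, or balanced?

top-heavy

Total weight = 1 + 3 + 8 + 4 = 16.
y: (1·226 + 3·145 + 8·176 + 4·32) / 16 = 2197 / 16 ≈ 137.31
137.3 vs midline 170 → top-heavy.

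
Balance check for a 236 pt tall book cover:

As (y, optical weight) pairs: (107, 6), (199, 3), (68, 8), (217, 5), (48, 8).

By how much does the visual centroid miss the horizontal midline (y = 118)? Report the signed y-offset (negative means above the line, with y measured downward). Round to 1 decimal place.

≈ -9.6 pt

Σw = 6 + 3 + 8 + 5 + 8 = 30.
Σw·y = 6·107 + 3·199 + 8·68 + 5·217 + 8·48 = 3252, so ȳ = 3252/30 ≈ 108.40.
Offset from y = 118: 108.40 − 118 ≈ -9.60.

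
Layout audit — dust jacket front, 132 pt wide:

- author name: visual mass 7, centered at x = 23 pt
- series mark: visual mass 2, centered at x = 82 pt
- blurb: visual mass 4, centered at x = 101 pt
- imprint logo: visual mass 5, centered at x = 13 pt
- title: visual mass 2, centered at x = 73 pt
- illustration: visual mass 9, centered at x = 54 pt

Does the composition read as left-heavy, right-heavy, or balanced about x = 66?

left-heavy

Total weight = 7 + 2 + 4 + 5 + 2 + 9 = 29.
x: (7·23 + 2·82 + 4·101 + 5·13 + 2·73 + 9·54) / 29 = 1426 / 29 ≈ 49.17
49.2 lies left of the midline 66, so the layout is left-heavy.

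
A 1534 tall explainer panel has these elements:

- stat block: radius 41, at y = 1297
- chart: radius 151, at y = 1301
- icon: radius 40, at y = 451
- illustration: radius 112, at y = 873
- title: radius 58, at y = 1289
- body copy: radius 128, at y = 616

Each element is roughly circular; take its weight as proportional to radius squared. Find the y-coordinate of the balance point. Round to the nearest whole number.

Weights ∝ r²: stat block 41² = 1681, chart 151² = 22801, icon 40² = 1600, illustration 112² = 12544, title 58² = 3364, body copy 128² = 16384; Σw = 58374.
Σw·y = 57945610; ȳ = 57945610/58374 ≈ 992.66.

y ≈ 993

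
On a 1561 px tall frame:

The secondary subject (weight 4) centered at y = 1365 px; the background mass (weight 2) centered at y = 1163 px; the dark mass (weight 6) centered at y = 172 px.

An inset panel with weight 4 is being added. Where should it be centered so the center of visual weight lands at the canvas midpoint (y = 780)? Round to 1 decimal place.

With the inset panel, Σw becomes 4 + 2 + 6 + 4 = 16.
Along y: (8818 + 4·y) / 16 = 780 (existing moment 4·1365 + 2·1163 + 6·172 = 8818) ⇒ y = (12480 − 8818) / 4 ≈ 915.50.

y ≈ 915.5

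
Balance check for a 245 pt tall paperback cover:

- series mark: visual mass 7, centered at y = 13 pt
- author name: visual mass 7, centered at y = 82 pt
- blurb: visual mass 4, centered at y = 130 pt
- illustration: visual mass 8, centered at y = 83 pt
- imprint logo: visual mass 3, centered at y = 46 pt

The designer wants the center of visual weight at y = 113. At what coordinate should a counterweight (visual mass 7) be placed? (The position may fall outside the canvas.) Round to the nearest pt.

After adding the counterweight, total weight = 7 + 7 + 4 + 8 + 3 + 7 = 36.
Along y: (1987 + 7·y) / 36 = 113 (existing moment 7·13 + 7·82 + 4·130 + 8·83 + 3·46 = 1987) ⇒ y = (4068 − 1987) / 7 ≈ 297.29.

y ≈ 297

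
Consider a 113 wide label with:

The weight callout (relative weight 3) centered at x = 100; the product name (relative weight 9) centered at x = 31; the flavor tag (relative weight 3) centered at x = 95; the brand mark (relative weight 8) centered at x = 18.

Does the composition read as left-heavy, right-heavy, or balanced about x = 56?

left-heavy

Σw = 3 + 9 + 3 + 8 = 23.
x: (3·100 + 9·31 + 3·95 + 8·18) / 23 = 1008 / 23 ≈ 43.83
Since 43.8 is left of 56, the composition reads left-heavy.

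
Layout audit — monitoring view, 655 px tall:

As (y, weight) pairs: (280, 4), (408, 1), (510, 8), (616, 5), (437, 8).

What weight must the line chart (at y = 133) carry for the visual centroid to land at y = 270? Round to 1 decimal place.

w ≈ 37.7

Fixed elements: Σw = 4 + 1 + 8 + 5 + 8 = 26, Σw·y = 4·280 + 1·408 + 8·510 + 5·616 + 8·437 = 12184.
Set Σw·y/Σw = 270: (12184 + 133w) = 270·(26 + w).
Solving: w = (270·26 − 12184) / (133 − 270) = -5164 / -137 ≈ 37.69.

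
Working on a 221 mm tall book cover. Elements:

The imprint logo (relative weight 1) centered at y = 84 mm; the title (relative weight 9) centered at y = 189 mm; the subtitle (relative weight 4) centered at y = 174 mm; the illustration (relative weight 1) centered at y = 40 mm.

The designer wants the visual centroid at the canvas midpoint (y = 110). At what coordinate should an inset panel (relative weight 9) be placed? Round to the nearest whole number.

y ≈ 13

With the inset panel, Σw becomes 1 + 9 + 4 + 1 + 9 = 24.
Along y: (2521 + 9·y) / 24 = 110 (existing moment 1·84 + 9·189 + 4·174 + 1·40 = 2521) ⇒ y = (2640 − 2521) / 9 ≈ 13.22.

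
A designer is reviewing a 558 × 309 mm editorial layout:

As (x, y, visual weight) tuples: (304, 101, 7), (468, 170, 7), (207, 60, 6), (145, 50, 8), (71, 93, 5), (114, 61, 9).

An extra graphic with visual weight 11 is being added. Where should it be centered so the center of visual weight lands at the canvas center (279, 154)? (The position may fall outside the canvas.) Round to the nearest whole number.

(509, 408)

After adding the extra graphic, total weight = 7 + 7 + 6 + 8 + 5 + 9 + 11 = 53.
x: target moment 53×279 = 14787; current 7·304 + 7·468 + 6·207 + 8·145 + 5·71 + 9·114 = 9187; the extra graphic supplies 5600, so x = 5600/11 ≈ 509.09.
y: target moment 53×154 = 8162; current 7·101 + 7·170 + 6·60 + 8·50 + 5·93 + 9·61 = 3671; the extra graphic supplies 4491, so y = 4491/11 ≈ 408.27.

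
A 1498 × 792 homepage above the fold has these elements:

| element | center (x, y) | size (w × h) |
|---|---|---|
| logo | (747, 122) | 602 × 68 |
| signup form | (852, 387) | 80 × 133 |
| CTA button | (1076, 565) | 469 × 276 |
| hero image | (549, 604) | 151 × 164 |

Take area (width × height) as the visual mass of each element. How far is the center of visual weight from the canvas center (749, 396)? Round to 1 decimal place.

Taking area as weight: logo 602·68 = 40936, signup form 80·133 = 10640, CTA button 469·276 = 129444, hero image 151·164 = 24764. Sum 205784.
x-moment: 40936·747 + 10640·852 + 129444·1076 + 24764·549 = 192521652; centroid 192521652/205784 ≈ 935.55.
y-moment: 40936·122 + 10640·387 + 129444·565 + 24764·604 = 97205188; centroid 97205188/205784 ≈ 472.37.
From (749, 396): dx = 186.55, dy = 76.37, so the distance is √(dx²+dy²) ≈ 201.58.

≈ 201.6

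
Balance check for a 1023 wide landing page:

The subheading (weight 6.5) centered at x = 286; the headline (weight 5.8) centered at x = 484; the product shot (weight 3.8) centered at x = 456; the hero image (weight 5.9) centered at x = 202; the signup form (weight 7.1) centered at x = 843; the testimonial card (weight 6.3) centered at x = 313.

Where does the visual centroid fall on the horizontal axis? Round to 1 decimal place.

x ≈ 439.2

Weights sum to 6.5 + 5.8 + 3.8 + 5.9 + 7.1 + 6.3 = 35.4.
x: moment 15548.0 / weight 35.4 ≈ 439.21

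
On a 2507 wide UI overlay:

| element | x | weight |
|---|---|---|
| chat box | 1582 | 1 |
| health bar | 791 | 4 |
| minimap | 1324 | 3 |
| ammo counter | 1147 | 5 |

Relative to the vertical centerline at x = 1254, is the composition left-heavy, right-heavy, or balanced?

Total weight = 1 + 4 + 3 + 5 = 13.
Σw·x = 1·1582 + 4·791 + 3·1324 + 5·1147 = 14453, so x̄ = 14453/13 ≈ 1111.77.
1111.8 lies left of the midline 1254, so the layout is left-heavy.

left-heavy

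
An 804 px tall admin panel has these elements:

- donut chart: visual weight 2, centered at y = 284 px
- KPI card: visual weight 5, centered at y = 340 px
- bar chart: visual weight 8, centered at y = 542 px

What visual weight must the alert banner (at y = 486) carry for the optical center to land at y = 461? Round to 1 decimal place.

w ≈ 12.4

Existing Σw = 15 (2 + 5 + 8); existing moment 2·284 + 5·340 + 8·542 = 6604.
For the centroid to hit 461: (6604 + w·486) / (15 + w) = 461.
So w = (461·15 − 6604)/(486 − 461) = 311/25 ≈ 12.44.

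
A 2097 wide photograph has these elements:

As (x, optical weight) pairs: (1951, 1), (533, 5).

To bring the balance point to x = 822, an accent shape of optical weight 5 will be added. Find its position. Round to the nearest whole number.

x ≈ 885

New total weight: (1 + 5) + 5 = 11.
x: target moment 11×822 = 9042; current 1·1951 + 5·533 = 4616; the accent shape supplies 4426, so x = 4426/5 ≈ 885.20.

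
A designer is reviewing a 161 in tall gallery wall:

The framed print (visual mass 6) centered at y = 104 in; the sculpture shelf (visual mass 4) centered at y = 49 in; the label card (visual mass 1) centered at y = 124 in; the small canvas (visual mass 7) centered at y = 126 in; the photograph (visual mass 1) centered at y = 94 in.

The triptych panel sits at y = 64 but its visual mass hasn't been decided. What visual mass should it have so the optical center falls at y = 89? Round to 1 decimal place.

Known weights sum to 6 + 4 + 1 + 7 + 1 = 19; their moment is 6·104 + 4·49 + 1·124 + 7·126 + 1·94 = 1920.
Set Σw·y/Σw = 89: (1920 + 64w) = 89·(19 + w).
So w = (89·19 − 1920)/(64 − 89) = -229/-25 ≈ 9.16.

w ≈ 9.2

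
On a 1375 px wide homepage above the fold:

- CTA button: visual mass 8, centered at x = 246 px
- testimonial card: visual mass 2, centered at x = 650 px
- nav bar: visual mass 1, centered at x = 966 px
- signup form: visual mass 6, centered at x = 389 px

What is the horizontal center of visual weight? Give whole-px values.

x ≈ 386

Σw = 8 + 2 + 1 + 6 = 17.
x: (8·246 + 2·650 + 1·966 + 6·389) / 17 = 6568 / 17 ≈ 386.35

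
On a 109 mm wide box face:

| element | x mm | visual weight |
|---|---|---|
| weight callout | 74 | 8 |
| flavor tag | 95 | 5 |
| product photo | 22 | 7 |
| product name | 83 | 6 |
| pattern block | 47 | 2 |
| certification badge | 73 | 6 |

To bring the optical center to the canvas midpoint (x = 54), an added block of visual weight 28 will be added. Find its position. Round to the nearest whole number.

New total weight: (8 + 5 + 7 + 6 + 2 + 6) + 28 = 62.
Along x: (2251 + 28·x) / 62 = 54 (existing moment 8·74 + 5·95 + 7·22 + 6·83 + 2·47 + 6·73 = 2251) ⇒ x = (3348 − 2251) / 28 ≈ 39.18.

x ≈ 39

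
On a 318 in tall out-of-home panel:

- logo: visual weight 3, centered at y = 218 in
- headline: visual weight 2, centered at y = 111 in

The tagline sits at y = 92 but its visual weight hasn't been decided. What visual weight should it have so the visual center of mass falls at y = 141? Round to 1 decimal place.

w ≈ 3.5

Existing Σw = 5 (3 + 2); existing moment 3·218 + 2·111 = 876.
Balance at y = 141 requires (876 + w·92) / (5 + w) = 141.
Rearranging, w·(92 − 141) = 141·5 − 876 = -171, so w ≈ -171/-49 = 3.49.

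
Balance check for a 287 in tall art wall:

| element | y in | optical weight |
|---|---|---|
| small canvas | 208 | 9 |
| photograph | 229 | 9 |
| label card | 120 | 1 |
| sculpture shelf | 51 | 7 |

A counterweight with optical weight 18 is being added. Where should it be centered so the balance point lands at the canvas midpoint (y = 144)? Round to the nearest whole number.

y ≈ 107

After adding the counterweight, total weight = 9 + 9 + 1 + 7 + 18 = 44.
y: need Σw·y = 44·144 = 6336. Existing = 9·208 + 9·229 + 1·120 + 7·51 = 4410. Remainder 1926 / 18 ≈ 107.00.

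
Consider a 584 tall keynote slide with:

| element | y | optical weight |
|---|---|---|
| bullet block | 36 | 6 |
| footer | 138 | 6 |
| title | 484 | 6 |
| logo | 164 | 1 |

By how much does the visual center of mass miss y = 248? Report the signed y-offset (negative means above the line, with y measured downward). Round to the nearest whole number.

Weights sum to 6 + 6 + 6 + 1 = 19.
y: (6·36 + 6·138 + 6·484 + 1·164) / 19 = 4112 / 19 ≈ 216.42
Difference: 216.42 − 248 ≈ -31.58.

≈ -32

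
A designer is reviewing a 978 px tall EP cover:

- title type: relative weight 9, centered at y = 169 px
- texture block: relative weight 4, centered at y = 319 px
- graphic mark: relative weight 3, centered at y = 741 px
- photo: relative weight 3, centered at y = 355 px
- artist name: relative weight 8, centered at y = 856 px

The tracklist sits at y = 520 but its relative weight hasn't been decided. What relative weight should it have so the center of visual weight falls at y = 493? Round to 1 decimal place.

Known weights sum to 9 + 4 + 3 + 3 + 8 = 27; their moment is 9·169 + 4·319 + 3·741 + 3·355 + 8·856 = 12933.
Set Σw·y/Σw = 493: (12933 + 520w) = 493·(27 + w).
So w = (493·27 − 12933)/(520 − 493) = 378/27 ≈ 14.00.

w ≈ 14.0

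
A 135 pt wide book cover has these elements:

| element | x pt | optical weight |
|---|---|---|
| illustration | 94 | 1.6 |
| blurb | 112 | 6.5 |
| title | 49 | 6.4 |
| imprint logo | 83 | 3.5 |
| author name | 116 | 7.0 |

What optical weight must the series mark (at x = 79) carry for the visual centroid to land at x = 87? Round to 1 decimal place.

Existing Σw = 25.0 (1.6 + 6.5 + 6.4 + 3.5 + 7.0); existing moment 1.6·94 + 6.5·112 + 6.4·49 + 3.5·83 + 7.0·116 = 2294.5.
Set Σw·x/Σw = 87: (2294.5 + 79w) = 87·(25.0 + w).
Rearranging, w·(79 − 87) = 87·25.0 − 2294.5 = -119.5, so w ≈ -119.5/-8 = 14.94.

w ≈ 14.9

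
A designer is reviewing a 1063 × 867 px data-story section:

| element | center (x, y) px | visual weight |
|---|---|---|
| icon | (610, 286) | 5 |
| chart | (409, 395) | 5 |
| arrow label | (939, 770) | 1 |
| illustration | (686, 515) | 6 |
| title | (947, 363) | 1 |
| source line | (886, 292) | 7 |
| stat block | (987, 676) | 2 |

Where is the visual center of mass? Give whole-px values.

(714, 408)

Σw = 5 + 5 + 1 + 6 + 1 + 7 + 2 = 27.
Σw·x = 19273; x̄ = 19273/27 ≈ 713.81.
Σw·y = 11024; ȳ = 11024/27 ≈ 408.30.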